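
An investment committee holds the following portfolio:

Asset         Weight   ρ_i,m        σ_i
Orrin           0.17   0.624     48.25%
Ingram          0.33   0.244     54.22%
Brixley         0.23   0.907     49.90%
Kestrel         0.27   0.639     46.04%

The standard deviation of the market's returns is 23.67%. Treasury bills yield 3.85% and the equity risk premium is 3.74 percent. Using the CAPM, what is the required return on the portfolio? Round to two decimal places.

β_Orrin = 0.624 × 48.25% / 23.67% = 1.2720
β_Ingram = 0.244 × 54.22% / 23.67% = 0.5589
β_Brixley = 0.907 × 49.90% / 23.67% = 1.9121
β_Kestrel = 0.639 × 46.04% / 23.67% = 1.2429
β_P = Σ w_i β_i = 0.17×1.2720 + 0.33×0.5589 + 0.23×1.9121 + 0.27×1.2429 = 1.1760
E(R_P) = R_f + β_P × MRP = 3.85% + 1.1760 × 3.74% = 8.25%

8.25%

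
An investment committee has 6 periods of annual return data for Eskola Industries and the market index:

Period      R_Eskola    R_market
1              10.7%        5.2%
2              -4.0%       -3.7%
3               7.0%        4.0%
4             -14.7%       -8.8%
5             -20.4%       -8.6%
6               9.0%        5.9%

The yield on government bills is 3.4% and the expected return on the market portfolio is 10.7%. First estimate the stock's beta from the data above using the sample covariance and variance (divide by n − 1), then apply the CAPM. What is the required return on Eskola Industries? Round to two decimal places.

17.08%

Mean R_i = (10.7 − 4.0 + 7.0 − 14.7 − 20.4 + 9.0) / 6 = -2.0667%
Mean R_m = (5.2 − 3.7 + 4.0 − 8.8 − 8.6 + 5.9) / 6 = -1.0000%
Σ(R_i − R̄_i)(R_m − R̄_m) = 443.9400  ⇒  Cov = 443.9400 / 5 = 88.7880
Σ(R_m − R̄_m)² = 236.9400  ⇒  Var(R_m) = 236.9400 / 5 = 47.3880
β = Cov / Var(R_m) = 88.7880 / 47.3880 = 1.8736
MRP = 10.7% − 3.4% = 7.30%
E(R) = R_f + β × MRP = 3.4% + 1.8736 × 7.3% = 17.08%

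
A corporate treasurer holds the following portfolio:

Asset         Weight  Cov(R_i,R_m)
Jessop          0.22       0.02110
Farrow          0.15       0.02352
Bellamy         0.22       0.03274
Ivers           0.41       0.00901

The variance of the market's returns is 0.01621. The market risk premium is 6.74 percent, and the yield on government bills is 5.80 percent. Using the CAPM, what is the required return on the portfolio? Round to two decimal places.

13.73%

β_Jessop = 0.02110 / 0.01621 = 1.3017
β_Farrow = 0.02352 / 0.01621 = 1.4510
β_Bellamy = 0.03274 / 0.01621 = 2.0197
β_Ivers = 0.00901 / 0.01621 = 0.5558
β_P = Σ w_i β_i = 0.22×1.3017 + 0.15×1.4510 + 0.22×2.0197 + 0.41×0.5558 = 1.1762
E(R_P) = R_f + β_P × MRP = 5.80% + 1.1762 × 6.74% = 13.73%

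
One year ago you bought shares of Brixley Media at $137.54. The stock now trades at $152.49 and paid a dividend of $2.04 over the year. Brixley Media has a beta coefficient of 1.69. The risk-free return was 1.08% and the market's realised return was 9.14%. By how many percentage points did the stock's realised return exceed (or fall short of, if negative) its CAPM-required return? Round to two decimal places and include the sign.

-2.35%

Realised HPR = (P1 + D1 − P0) / P0 = (152.49 + 2.04 − 137.54) / 137.54 = 16.99 / 137.54 = 12.3528%
MRP = 9.14% − 1.08% = 8.06%
CAPM required = R_f + β·MRP = 1.08% + 1.69 × 8.06% = 14.7014%
α = realised − required = 12.3528% − 14.7014% = -2.35%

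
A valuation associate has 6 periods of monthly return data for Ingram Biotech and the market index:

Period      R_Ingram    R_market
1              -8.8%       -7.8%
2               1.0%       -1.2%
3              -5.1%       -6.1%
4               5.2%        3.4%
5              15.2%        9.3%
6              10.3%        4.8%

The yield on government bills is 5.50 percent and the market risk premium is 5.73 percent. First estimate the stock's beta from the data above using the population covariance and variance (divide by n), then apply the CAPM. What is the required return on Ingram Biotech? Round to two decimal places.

Mean R_i = (-8.8 + 1.0 − 5.1 + 5.2 + 15.2 + 10.3) / 6 = 2.9667%
Mean R_m = (-7.8 − 1.2 − 6.1 + 3.4 + 9.3 + 4.8) / 6 = 0.4000%
Σ(R_i − R̄_i)(R_m − R̄_m) = 299.9100  ⇒  Cov = 299.9100 / 6 = 49.9850
Σ(R_m − R̄_m)² = 219.6200  ⇒  Var(R_m) = 219.6200 / 6 = 36.6033
β = Cov / Var(R_m) = 49.9850 / 36.6033 = 1.3656
E(R) = R_f + β × MRP = 5.50% + 1.3656 × 5.73% = 13.32%

13.32%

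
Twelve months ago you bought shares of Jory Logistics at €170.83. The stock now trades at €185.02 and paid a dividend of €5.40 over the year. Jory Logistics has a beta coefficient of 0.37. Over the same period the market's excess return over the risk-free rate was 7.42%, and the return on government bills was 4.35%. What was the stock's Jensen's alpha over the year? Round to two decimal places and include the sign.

+4.37%

Realised HPR = (P1 + D1 − P0) / P0 = (185.02 + 5.40 − 170.83) / 170.83 = 19.59 / 170.83 = 11.4675%
CAPM required = R_f + β·MRP = 4.35% + 0.37 × 7.42% = 7.0954%
α = realised − required = 11.4675% − 7.0954% = +4.37%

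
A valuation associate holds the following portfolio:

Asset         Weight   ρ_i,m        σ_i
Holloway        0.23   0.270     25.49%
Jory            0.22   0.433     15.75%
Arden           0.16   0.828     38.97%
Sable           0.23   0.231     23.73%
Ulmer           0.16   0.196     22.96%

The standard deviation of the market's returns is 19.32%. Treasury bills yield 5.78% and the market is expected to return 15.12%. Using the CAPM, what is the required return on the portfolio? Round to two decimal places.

10.72%

β_Holloway = 0.270 × 25.49% / 19.32% = 0.3562
β_Jory = 0.433 × 15.75% / 19.32% = 0.3530
β_Arden = 0.828 × 38.97% / 19.32% = 1.6701
β_Sable = 0.231 × 23.73% / 19.32% = 0.2837
β_Ulmer = 0.196 × 22.96% / 19.32% = 0.2329
β_P = Σ w_i β_i = 0.23×0.3562 + 0.22×0.3530 + 0.16×1.6701 + 0.23×0.2837 + 0.16×0.2329 = 0.5293
MRP = 15.12% − 5.78% = 9.34%
E(R_P) = R_f + β_P × MRP = 5.78% + 0.5293 × 9.34% = 10.72%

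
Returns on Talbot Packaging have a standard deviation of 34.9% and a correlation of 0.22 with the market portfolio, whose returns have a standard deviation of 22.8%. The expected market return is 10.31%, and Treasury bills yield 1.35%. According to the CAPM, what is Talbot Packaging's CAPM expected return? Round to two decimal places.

4.37%

β = ρ × σ_i / σ_m = 0.22 × 34.9% / 22.8% = 0.3368
MRP = 10.31% − 1.35% = 8.96%
E(R) = 1.35% + 0.3368 × 8.96% = 4.37%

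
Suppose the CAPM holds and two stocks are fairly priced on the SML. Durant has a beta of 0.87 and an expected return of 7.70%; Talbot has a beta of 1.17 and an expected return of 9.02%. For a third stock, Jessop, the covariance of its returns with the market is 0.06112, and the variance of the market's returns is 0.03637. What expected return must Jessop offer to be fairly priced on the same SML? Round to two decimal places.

MRP = (9.02% − 7.70%) / (1.17 − 0.87) = 4.4000%
R_f = 7.70% − 0.87 × 4.4000% = 3.8720%
β_Jessop = Cov / Var(R_m) = 0.06112 / 0.03637 = 1.6805
E(R_Jessop) = R_f + β × MRP = 3.8720% + 1.6805 × 4.4000% = 11.27%

11.27%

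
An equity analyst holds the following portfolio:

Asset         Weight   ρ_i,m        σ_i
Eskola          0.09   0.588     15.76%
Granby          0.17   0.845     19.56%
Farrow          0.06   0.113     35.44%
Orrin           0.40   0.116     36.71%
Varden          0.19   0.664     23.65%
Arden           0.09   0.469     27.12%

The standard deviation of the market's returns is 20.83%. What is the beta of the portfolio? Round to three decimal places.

β_Eskola = 0.588 × 15.76% / 20.83% = 0.4449
β_Granby = 0.845 × 19.56% / 20.83% = 0.7935
β_Farrow = 0.113 × 35.44% / 20.83% = 0.1923
β_Orrin = 0.116 × 36.71% / 20.83% = 0.2044
β_Varden = 0.664 × 23.65% / 20.83% = 0.7539
β_Arden = 0.469 × 27.12% / 20.83% = 0.6106
β_P = Σ w_i β_i = 0.09×0.4449 + 0.17×0.7935 + 0.06×0.1923 + 0.40×0.2044 + 0.19×0.7539 + 0.09×0.6106 = 0.4664

0.466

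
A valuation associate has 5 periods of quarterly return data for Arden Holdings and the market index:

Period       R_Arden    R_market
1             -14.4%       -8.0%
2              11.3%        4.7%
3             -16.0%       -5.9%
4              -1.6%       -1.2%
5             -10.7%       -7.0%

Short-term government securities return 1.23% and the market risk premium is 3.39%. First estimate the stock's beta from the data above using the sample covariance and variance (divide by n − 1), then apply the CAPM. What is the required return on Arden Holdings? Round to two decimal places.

Mean R_i = (-14.4 + 11.3 − 16.0 − 1.6 − 10.7) / 5 = -6.2800%
Mean R_m = (-8.0 + 4.7 − 5.9 − 1.2 − 7.0) / 5 = -3.4800%
Σ(R_i − R̄_i)(R_m − R̄_m) = 230.2580  ⇒  Cov = 230.2580 / 4 = 57.5645
Σ(R_m − R̄_m)² = 110.7880  ⇒  Var(R_m) = 110.7880 / 4 = 27.6970
β = Cov / Var(R_m) = 57.5645 / 27.6970 = 2.0784
E(R) = R_f + β × MRP = 1.23% + 2.0784 × 3.39% = 8.28%

8.28%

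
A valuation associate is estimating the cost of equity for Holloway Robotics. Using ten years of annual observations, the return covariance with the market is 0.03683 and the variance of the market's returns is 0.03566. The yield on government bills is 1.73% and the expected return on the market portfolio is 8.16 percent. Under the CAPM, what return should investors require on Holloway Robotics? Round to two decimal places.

β = Cov(R_i, R_m) / Var(R_m) = 0.03683 / 0.03566 = 1.0328
MRP = 8.16% − 1.73% = 6.43%
E(R) = R_f + β × MRP = 1.73% + 1.0328 × 6.43% = 8.37%

8.37%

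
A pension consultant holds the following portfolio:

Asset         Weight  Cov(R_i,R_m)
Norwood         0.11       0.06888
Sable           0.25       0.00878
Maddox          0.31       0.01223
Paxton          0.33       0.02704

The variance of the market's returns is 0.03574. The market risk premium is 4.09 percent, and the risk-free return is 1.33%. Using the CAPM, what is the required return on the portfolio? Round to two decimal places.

3.90%

β_Norwood = 0.06888 / 0.03574 = 1.9273
β_Sable = 0.00878 / 0.03574 = 0.2457
β_Maddox = 0.01223 / 0.03574 = 0.3422
β_Paxton = 0.02704 / 0.03574 = 0.7566
β_P = Σ w_i β_i = 0.11×1.9273 + 0.25×0.2457 + 0.31×0.3422 + 0.33×0.7566 = 0.6292
E(R_P) = R_f + β_P × MRP = 1.33% + 0.6292 × 4.09% = 3.90%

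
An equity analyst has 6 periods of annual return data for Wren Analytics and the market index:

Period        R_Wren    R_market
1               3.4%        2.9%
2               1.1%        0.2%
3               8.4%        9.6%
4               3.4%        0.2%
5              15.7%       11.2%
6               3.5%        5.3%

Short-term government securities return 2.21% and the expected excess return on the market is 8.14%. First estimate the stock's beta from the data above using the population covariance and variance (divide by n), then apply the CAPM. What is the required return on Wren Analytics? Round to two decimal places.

10.48%

Mean R_i = (3.4 + 1.1 + 8.4 + 3.4 + 15.7 + 3.5) / 6 = 5.9167%
Mean R_m = (2.9 + 0.2 + 9.6 + 0.2 + 11.2 + 5.3) / 6 = 4.9000%
Σ(R_i − R̄_i)(R_m − R̄_m) = 111.8400  ⇒  Cov = 111.8400 / 6 = 18.6400
Σ(R_m − R̄_m)² = 110.1200  ⇒  Var(R_m) = 110.1200 / 6 = 18.3533
β = Cov / Var(R_m) = 18.6400 / 18.3533 = 1.0156
E(R) = R_f + β × MRP = 2.21% + 1.0156 × 8.14% = 10.48%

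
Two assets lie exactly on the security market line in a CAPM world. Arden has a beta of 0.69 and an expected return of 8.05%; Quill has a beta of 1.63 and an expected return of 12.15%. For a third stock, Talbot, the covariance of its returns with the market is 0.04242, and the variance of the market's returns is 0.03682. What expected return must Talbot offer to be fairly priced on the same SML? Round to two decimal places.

MRP = (12.15% − 8.05%) / (1.63 − 0.69) = 4.3617%
R_f = 8.05% − 0.69 × 4.3617% = 5.0404%
β_Talbot = Cov / Var(R_m) = 0.04242 / 0.03682 = 1.1521
E(R_Talbot) = R_f + β × MRP = 5.0404% + 1.1521 × 4.3617% = 10.07%

10.07%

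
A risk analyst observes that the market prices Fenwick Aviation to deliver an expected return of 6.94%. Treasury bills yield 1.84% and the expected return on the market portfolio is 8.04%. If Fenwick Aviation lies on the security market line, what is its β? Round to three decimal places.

MRP = 8.04% − 1.84% = 6.20%
β = (E(R) − R_f) / MRP = (6.94% − 1.84%) / 6.20% = 5.10% / 6.20% = 0.823

0.823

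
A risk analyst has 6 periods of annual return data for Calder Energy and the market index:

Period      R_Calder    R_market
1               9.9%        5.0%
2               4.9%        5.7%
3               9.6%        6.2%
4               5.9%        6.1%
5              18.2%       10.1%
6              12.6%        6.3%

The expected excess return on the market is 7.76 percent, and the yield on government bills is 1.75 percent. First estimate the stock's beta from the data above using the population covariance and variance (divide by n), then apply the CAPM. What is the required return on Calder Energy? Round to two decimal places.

18.57%

Mean R_i = (9.9 + 4.9 + 9.6 + 5.9 + 18.2 + 12.6) / 6 = 10.1833%
Mean R_m = (5.0 + 5.7 + 6.2 + 6.1 + 10.1 + 6.3) / 6 = 6.5667%
Σ(R_i − R̄_i)(R_m − R̄_m) = 34.9167  ⇒  Cov = 34.9167 / 6 = 5.8195
Σ(R_m − R̄_m)² = 16.1133  ⇒  Var(R_m) = 16.1133 / 6 = 2.6856
β = Cov / Var(R_m) = 5.8195 / 2.6856 = 2.1669
E(R) = R_f + β × MRP = 1.75% + 2.1669 × 7.76% = 18.57%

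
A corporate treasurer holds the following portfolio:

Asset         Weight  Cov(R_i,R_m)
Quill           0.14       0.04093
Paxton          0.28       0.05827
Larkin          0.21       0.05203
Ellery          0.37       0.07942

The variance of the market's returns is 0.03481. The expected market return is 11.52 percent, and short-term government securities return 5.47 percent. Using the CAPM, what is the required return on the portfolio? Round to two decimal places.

16.31%

β_Quill = 0.04093 / 0.03481 = 1.1758
β_Paxton = 0.05827 / 0.03481 = 1.6739
β_Larkin = 0.05203 / 0.03481 = 1.4947
β_Ellery = 0.07942 / 0.03481 = 2.2815
β_P = Σ w_i β_i = 0.14×1.1758 + 0.28×1.6739 + 0.21×1.4947 + 0.37×2.2815 = 1.7913
MRP = 11.52% − 5.47% = 6.05%
E(R_P) = R_f + β_P × MRP = 5.47% + 1.7913 × 6.05% = 16.31%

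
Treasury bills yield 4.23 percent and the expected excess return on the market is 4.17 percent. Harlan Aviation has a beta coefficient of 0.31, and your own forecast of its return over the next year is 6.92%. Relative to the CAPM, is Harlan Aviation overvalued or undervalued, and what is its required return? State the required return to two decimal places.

Undervalued; required return 5.52%

Required return = R_f + β·MRP = 4.23% + 0.31 × 4.17% = 5.52%
Forecast 6.92% > required 5.52% → the stock plots above the SML → undervalued.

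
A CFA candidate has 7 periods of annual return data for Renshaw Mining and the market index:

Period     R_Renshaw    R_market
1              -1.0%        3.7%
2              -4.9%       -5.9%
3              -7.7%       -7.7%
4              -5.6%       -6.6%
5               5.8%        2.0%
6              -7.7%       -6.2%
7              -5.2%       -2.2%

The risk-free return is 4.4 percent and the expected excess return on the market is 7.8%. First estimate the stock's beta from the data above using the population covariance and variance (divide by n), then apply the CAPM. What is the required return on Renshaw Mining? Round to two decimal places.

Mean R_i = (-1.0 − 4.9 − 7.7 − 5.6 + 5.8 − 7.7 − 5.2) / 7 = -3.7571%
Mean R_m = (3.7 − 5.9 − 7.7 − 6.6 + 2.0 − 6.2 − 2.2) / 7 = -3.2714%
Σ(R_i − R̄_i)(R_m − R̄_m) = 106.2014  ⇒  Cov = 106.2014 / 7 = 15.1716
Σ(R_m − R̄_m)² = 123.7143  ⇒  Var(R_m) = 123.7143 / 7 = 17.6735
β = Cov / Var(R_m) = 15.1716 / 17.6735 = 0.8584
E(R) = R_f + β × MRP = 4.4% + 0.8584 × 7.8% = 11.10%

11.10%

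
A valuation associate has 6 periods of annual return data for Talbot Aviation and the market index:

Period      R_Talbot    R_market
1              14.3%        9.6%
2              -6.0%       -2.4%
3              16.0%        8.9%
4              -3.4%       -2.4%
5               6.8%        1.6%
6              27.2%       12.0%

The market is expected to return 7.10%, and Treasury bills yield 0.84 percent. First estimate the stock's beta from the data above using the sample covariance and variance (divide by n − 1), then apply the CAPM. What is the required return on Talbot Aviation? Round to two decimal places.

Mean R_i = (14.3 − 6.0 + 16.0 − 3.4 + 6.8 + 27.2) / 6 = 9.1500%
Mean R_m = (9.6 − 2.4 + 8.9 − 2.4 + 1.6 + 12.0) / 6 = 4.5500%
Σ(R_i − R̄_i)(R_m − R̄_m) = 389.7250  ⇒  Cov = 389.7250 / 5 = 77.9450
Σ(R_m − R̄_m)² = 205.2350  ⇒  Var(R_m) = 205.2350 / 5 = 41.0470
β = Cov / Var(R_m) = 77.9450 / 41.0470 = 1.8989
MRP = 7.10% − 0.84% = 6.26%
E(R) = R_f + β × MRP = 0.84% + 1.8989 × 6.26% = 12.73%

12.73%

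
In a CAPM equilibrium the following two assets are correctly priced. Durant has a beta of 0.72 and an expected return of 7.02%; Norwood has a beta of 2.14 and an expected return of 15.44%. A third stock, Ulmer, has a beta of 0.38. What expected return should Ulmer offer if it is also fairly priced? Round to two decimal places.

MRP (SML slope) = (15.44% − 7.02%) / (2.14 − 0.72) = 8.42% / 1.42 = 5.9296%
R_f (intercept) = 7.02% − 0.72 × 5.9296% = 2.7507%
E(R_Ulmer) = R_f + β × MRP = 2.7507% + 0.38 × 5.9296% = 5.00%

5.00%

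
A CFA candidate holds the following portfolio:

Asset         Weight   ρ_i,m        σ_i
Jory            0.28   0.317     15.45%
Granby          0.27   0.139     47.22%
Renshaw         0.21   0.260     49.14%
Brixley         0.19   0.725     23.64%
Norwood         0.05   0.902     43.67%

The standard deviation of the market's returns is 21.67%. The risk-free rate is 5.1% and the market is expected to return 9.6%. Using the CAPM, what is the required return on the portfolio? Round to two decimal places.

β_Jory = 0.317 × 15.45% / 21.67% = 0.2260
β_Granby = 0.139 × 47.22% / 21.67% = 0.3029
β_Renshaw = 0.260 × 49.14% / 21.67% = 0.5896
β_Brixley = 0.725 × 23.64% / 21.67% = 0.7909
β_Norwood = 0.902 × 43.67% / 21.67% = 1.8177
β_P = Σ w_i β_i = 0.28×0.2260 + 0.27×0.3029 + 0.21×0.5896 + 0.19×0.7909 + 0.05×1.8177 = 0.5100
MRP = 9.6% − 5.1% = 4.50%
E(R_P) = R_f + β_P × MRP = 5.1% + 0.5100 × 4.5% = 7.40%

7.40%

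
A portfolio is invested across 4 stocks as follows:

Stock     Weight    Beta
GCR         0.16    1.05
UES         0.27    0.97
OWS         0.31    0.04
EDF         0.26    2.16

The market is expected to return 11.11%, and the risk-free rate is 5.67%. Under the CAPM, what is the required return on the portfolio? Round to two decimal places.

β_P = Σ w_i β_i = 0.16×1.05 + 0.27×0.97 + 0.31×0.04 + 0.26×2.16 = 1.0039
MRP = 11.11% − 5.67% = 5.44%
E(R_P) = R_f + β_P × MRP = 5.67% + 1.0039 × 5.44% = 11.13%

11.13%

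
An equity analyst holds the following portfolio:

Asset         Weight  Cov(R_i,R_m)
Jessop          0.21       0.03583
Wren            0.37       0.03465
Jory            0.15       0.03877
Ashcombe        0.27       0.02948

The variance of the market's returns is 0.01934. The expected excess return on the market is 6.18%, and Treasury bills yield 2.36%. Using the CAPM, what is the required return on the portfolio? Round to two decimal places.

13.26%

β_Jessop = 0.03583 / 0.01934 = 1.8526
β_Wren = 0.03465 / 0.01934 = 1.7916
β_Jory = 0.03877 / 0.01934 = 2.0047
β_Ashcombe = 0.02948 / 0.01934 = 1.5243
β_P = Σ w_i β_i = 0.21×1.8526 + 0.37×1.7916 + 0.15×2.0047 + 0.27×1.5243 = 1.7642
E(R_P) = R_f + β_P × MRP = 2.36% + 1.7642 × 6.18% = 13.26%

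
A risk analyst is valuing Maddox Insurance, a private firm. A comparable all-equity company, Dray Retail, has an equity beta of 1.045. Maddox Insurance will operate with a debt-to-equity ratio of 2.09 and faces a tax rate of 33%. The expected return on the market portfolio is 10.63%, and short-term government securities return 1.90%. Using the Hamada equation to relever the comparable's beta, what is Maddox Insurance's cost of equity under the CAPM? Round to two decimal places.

β_L = β_U × [1 + (1 − t)(D/E)] = 1.045 × [1 + (1 − 0.33) × 2.09]
    = 1.045 × [1 + 0.67 × 2.09] = 1.045 × 2.4003 = 2.5083
MRP = 10.63% − 1.90% = 8.73%
E(R) = R_f + β_L × MRP = 1.90% + 2.5083 × 8.73% = 23.80%

23.80%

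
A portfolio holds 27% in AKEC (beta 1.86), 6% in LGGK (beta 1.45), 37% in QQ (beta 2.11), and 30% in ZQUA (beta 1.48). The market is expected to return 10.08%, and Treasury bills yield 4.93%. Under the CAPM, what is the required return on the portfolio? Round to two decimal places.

14.27%

β_P = Σ w_i β_i = 0.27×1.86 + 0.06×1.45 + 0.37×2.11 + 0.30×1.48 = 1.8139
MRP = 10.08% − 4.93% = 5.15%
E(R_P) = R_f + β_P × MRP = 4.93% + 1.8139 × 5.15% = 14.27%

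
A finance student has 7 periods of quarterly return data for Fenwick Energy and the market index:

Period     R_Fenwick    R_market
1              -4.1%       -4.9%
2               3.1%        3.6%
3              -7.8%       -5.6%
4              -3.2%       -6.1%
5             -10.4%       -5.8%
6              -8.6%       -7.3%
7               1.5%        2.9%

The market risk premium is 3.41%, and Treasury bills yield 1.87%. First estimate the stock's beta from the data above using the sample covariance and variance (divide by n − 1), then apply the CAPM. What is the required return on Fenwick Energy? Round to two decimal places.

5.28%

Mean R_i = (-4.1 + 3.1 − 7.8 − 3.2 − 10.4 − 8.6 + 1.5) / 7 = -4.2143%
Mean R_m = (-4.9 + 3.6 − 5.6 − 6.1 − 5.8 − 7.3 + 2.9) / 7 = -3.3143%
Σ(R_i − R̄_i)(R_m − R̄_m) = 124.1286  ⇒  Cov = 124.1286 / 6 = 20.6881
Σ(R_m − R̄_m)² = 123.9886  ⇒  Var(R_m) = 123.9886 / 6 = 20.6648
β = Cov / Var(R_m) = 20.6881 / 20.6648 = 1.0011
E(R) = R_f + β × MRP = 1.87% + 1.0011 × 3.41% = 5.28%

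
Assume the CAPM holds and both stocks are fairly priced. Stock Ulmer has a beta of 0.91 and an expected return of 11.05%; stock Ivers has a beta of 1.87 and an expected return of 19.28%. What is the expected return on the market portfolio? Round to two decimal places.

Both satisfy E(R) = R_f + β·MRP, so the slope of the SML is
MRP = (19.28% − 11.05%) / (1.87 − 0.91) = 8.23% / 0.96 = 8.5729%
R_f = E(R_Ulmer) − β_Ulmer·MRP = 11.05% − 0.91 × 8.5729% = 3.2487%
E(R_m) = R_f + MRP = 3.2487% + 8.5729% = 11.82%

11.82%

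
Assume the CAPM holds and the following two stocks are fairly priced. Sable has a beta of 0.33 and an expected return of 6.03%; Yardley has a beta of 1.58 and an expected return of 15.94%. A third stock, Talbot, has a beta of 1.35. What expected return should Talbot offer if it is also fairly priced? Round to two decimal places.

MRP (SML slope) = (15.94% − 6.03%) / (1.58 − 0.33) = 9.91% / 1.25 = 7.9280%
R_f (intercept) = 6.03% − 0.33 × 7.9280% = 3.4138%
E(R_Talbot) = R_f + β × MRP = 3.4138% + 1.35 × 7.9280% = 14.12%

14.12%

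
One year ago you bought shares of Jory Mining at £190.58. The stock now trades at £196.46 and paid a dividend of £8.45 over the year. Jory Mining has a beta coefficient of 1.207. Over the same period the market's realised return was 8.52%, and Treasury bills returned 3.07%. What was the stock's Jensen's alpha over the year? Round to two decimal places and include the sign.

-2.13%

Realised HPR = (P1 + D1 − P0) / P0 = (196.46 + 8.45 − 190.58) / 190.58 = 14.33 / 190.58 = 7.5192%
MRP = 8.52% − 3.07% = 5.45%
CAPM required = R_f + β·MRP = 3.07% + 1.207 × 5.45% = 9.64815%
α = realised − required = 7.5192% − 9.64815% = -2.13%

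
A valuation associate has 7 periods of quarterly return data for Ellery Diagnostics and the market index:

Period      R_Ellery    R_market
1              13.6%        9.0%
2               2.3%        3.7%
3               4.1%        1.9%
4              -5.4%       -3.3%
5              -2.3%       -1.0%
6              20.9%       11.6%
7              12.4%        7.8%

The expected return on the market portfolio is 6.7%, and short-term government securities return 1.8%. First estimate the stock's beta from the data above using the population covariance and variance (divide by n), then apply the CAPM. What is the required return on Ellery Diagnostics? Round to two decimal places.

Mean R_i = (13.6 + 2.3 + 4.1 − 5.4 − 2.3 + 20.9 + 12.4) / 7 = 6.5143%
Mean R_m = (9.0 + 3.7 + 1.9 − 3.3 − 1.0 + 11.6 + 7.8) / 7 = 4.2429%
Σ(R_i − R̄_i)(R_m − R̄_m) = 304.5057  ⇒  Cov = 304.5057 / 7 = 43.5008
Σ(R_m − R̄_m)² = 179.5771  ⇒  Var(R_m) = 179.5771 / 7 = 25.6539
β = Cov / Var(R_m) = 43.5008 / 25.6539 = 1.6957
MRP = 6.7% − 1.8% = 4.90%
E(R) = R_f + β × MRP = 1.8% + 1.6957 × 4.9% = 10.11%

10.11%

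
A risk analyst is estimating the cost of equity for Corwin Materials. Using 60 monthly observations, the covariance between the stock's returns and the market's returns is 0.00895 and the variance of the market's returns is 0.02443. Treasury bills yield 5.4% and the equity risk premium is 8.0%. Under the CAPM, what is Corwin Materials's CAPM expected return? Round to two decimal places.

β = Cov(R_i, R_m) / Var(R_m) = 0.00895 / 0.02443 = 0.3664
E(R) = R_f + β × MRP = 5.4% + 0.3664 × 8.0% = 8.33%

8.33%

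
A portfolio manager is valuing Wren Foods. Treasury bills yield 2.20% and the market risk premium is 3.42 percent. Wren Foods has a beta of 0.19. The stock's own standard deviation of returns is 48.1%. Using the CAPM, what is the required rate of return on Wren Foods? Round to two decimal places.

E(R) = R_f + β × MRP = 2.20% + 0.19 × 3.42% = 2.85%

2.85%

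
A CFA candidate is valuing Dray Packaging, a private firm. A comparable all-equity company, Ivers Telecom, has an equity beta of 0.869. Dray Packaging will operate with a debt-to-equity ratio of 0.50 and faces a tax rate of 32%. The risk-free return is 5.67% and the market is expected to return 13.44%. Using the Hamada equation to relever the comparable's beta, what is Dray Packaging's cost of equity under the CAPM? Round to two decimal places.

14.72%

β_L = β_U × [1 + (1 − t)(D/E)] = 0.869 × [1 + (1 − 0.32) × 0.50]
    = 0.869 × [1 + 0.68 × 0.50] = 0.869 × 1.3400 = 1.1645
MRP = 13.44% − 5.67% = 7.77%
E(R) = R_f + β_L × MRP = 5.67% + 1.1645 × 7.77% = 14.72%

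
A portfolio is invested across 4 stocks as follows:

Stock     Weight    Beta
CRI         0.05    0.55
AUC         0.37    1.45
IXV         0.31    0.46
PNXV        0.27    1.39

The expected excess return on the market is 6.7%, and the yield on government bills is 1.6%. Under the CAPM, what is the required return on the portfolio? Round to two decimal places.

8.85%

β_P = Σ w_i β_i = 0.05×0.55 + 0.37×1.45 + 0.31×0.46 + 0.27×1.39 = 1.0819
E(R_P) = R_f + β_P × MRP = 1.6% + 1.0819 × 6.7% = 8.85%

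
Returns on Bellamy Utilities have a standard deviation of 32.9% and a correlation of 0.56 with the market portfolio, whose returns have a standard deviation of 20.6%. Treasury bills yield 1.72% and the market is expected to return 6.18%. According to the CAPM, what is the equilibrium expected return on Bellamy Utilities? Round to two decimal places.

5.71%

β = ρ × σ_i / σ_m = 0.56 × 32.9% / 20.6% = 0.8944
MRP = 6.18% − 1.72% = 4.46%
E(R) = 1.72% + 0.8944 × 4.46% = 5.71%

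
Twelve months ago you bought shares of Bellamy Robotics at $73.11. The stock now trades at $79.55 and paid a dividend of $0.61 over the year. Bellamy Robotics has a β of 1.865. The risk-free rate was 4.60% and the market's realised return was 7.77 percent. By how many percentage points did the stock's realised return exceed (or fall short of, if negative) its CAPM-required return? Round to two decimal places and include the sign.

Realised HPR = (P1 + D1 − P0) / P0 = (79.55 + 0.61 − 73.11) / 73.11 = 7.05 / 73.11 = 9.6430%
MRP = 7.77% − 4.60% = 3.17%
CAPM required = R_f + β·MRP = 4.60% + 1.865 × 3.17% = 10.51205%
α = realised − required = 9.6430% − 10.51205% = -0.87%

-0.87%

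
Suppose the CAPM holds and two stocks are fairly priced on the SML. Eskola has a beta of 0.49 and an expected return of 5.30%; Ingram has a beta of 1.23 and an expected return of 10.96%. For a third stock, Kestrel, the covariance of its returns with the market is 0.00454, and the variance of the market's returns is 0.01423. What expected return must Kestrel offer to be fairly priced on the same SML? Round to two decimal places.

MRP = (10.96% − 5.30%) / (1.23 − 0.49) = 7.6486%
R_f = 5.30% − 0.49 × 7.6486% = 1.5522%
β_Kestrel = Cov / Var(R_m) = 0.00454 / 0.01423 = 0.3190
E(R_Kestrel) = R_f + β × MRP = 1.5522% + 0.3190 × 7.6486% = 3.99%

3.99%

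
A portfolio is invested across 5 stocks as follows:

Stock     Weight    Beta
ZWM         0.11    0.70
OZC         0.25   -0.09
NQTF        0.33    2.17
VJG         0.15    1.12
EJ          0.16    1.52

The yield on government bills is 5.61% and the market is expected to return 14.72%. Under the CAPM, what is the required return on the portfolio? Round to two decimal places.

β_P = Σ w_i β_i = 0.11×0.70 + 0.25×-0.09 + 0.33×2.17 + 0.15×1.12 + 0.16×1.52 = 1.1818
MRP = 14.72% − 5.61% = 9.11%
E(R_P) = R_f + β_P × MRP = 5.61% + 1.1818 × 9.11% = 16.38%

16.38%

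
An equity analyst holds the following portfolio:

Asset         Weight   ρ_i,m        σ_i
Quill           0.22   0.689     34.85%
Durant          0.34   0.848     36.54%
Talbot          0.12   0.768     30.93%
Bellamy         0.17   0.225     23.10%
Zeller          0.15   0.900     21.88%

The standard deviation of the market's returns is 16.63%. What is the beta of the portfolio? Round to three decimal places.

1.353

β_Quill = 0.689 × 34.85% / 16.63% = 1.4439
β_Durant = 0.848 × 36.54% / 16.63% = 1.8633
β_Talbot = 0.768 × 30.93% / 16.63% = 1.4284
β_Bellamy = 0.225 × 23.10% / 16.63% = 0.3125
β_Zeller = 0.900 × 21.88% / 16.63% = 1.1841
β_P = Σ w_i β_i = 0.22×1.4439 + 0.34×1.8633 + 0.12×1.4284 + 0.17×0.3125 + 0.15×1.1841 = 1.3533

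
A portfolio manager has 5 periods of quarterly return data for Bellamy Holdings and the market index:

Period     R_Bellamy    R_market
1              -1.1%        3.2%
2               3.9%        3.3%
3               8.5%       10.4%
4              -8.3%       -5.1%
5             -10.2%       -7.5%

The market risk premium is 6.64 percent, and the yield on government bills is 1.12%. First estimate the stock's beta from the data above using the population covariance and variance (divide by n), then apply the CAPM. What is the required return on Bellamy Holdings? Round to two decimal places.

Mean R_i = (-1.1 + 3.9 + 8.5 − 8.3 − 10.2) / 5 = -1.4400%
Mean R_m = (3.2 + 3.3 + 10.4 − 5.1 − 7.5) / 5 = 0.8600%
Σ(R_i − R̄_i)(R_m − R̄_m) = 222.7720  ⇒  Cov = 222.7720 / 5 = 44.5544
Σ(R_m − R̄_m)² = 207.8520  ⇒  Var(R_m) = 207.8520 / 5 = 41.5704
β = Cov / Var(R_m) = 44.5544 / 41.5704 = 1.0718
E(R) = R_f + β × MRP = 1.12% + 1.0718 × 6.64% = 8.24%

8.24%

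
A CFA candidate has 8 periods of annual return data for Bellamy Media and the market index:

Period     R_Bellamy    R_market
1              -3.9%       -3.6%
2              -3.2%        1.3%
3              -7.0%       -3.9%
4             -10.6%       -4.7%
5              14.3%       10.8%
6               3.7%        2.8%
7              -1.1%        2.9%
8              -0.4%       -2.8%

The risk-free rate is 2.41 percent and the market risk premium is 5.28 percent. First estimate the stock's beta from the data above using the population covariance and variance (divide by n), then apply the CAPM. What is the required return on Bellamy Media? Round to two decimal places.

9.37%

Mean R_i = (-3.9 − 3.2 − 7.0 − 10.6 + 14.3 + 3.7 − 1.1 − 0.4) / 8 = -1.0250%
Mean R_m = (-3.6 + 1.3 − 3.9 − 4.7 + 10.8 + 2.8 + 2.9 − 2.8) / 8 = 0.3500%
Σ(R_i − R̄_i)(R_m − R̄_m) = 252.6000  ⇒  Cov = 252.6000 / 8 = 31.5750
Σ(R_m − R̄_m)² = 191.7000  ⇒  Var(R_m) = 191.7000 / 8 = 23.9625
β = Cov / Var(R_m) = 31.5750 / 23.9625 = 1.3177
E(R) = R_f + β × MRP = 2.41% + 1.3177 × 5.28% = 9.37%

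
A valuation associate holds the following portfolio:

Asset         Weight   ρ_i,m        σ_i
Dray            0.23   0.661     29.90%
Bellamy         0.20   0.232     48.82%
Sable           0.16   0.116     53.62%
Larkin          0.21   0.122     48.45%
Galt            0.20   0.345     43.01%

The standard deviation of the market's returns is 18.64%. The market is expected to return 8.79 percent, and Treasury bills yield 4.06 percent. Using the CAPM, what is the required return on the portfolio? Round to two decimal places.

β_Dray = 0.661 × 29.90% / 18.64% = 1.0603
β_Bellamy = 0.232 × 48.82% / 18.64% = 0.6076
β_Sable = 0.116 × 53.62% / 18.64% = 0.3337
β_Larkin = 0.122 × 48.45% / 18.64% = 0.3171
β_Galt = 0.345 × 43.01% / 18.64% = 0.7961
β_P = Σ w_i β_i = 0.23×1.0603 + 0.20×0.6076 + 0.16×0.3337 + 0.21×0.3171 + 0.20×0.7961 = 0.6446
MRP = 8.79% − 4.06% = 4.73%
E(R_P) = R_f + β_P × MRP = 4.06% + 0.6446 × 4.73% = 7.11%

7.11%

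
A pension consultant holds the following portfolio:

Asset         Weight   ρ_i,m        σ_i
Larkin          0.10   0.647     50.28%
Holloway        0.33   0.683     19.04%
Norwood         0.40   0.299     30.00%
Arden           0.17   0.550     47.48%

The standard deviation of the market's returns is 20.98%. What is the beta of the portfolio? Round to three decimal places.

0.742

β_Larkin = 0.647 × 50.28% / 20.98% = 1.5506
β_Holloway = 0.683 × 19.04% / 20.98% = 0.6198
β_Norwood = 0.299 × 30.00% / 20.98% = 0.4276
β_Arden = 0.550 × 47.48% / 20.98% = 1.2447
β_P = Σ w_i β_i = 0.10×1.5506 + 0.33×0.6198 + 0.40×0.4276 + 0.17×1.2447 = 0.7422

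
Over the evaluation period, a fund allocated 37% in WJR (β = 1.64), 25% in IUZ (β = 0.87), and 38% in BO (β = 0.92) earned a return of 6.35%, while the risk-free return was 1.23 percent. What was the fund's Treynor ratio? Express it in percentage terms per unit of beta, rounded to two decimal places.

β_P = 0.37×1.64 + 0.25×0.87 + 0.38×0.92 = 1.1739
Treynor = (R_P − R_f) / β_P = (6.35% − 1.23%) / 1.1739 = 5.12% / 1.1739 = 4.36%

4.36%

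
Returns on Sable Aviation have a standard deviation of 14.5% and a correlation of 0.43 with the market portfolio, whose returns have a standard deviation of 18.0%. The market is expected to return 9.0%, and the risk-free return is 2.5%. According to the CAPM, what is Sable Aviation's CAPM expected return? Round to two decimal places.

4.75%

β = ρ × σ_i / σ_m = 0.43 × 14.5% / 18.0% = 0.3464
MRP = 9.0% − 2.5% = 6.50%
E(R) = 2.5% + 0.3464 × 6.5% = 4.75%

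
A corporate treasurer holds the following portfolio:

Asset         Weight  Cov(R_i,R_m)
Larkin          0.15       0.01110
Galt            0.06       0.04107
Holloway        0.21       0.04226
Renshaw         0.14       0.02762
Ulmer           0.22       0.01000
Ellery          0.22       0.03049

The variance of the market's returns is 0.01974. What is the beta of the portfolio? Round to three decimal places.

1.306

β_Larkin = 0.01110 / 0.01974 = 0.5623
β_Galt = 0.04107 / 0.01974 = 2.0805
β_Holloway = 0.04226 / 0.01974 = 2.1408
β_Renshaw = 0.02762 / 0.01974 = 1.3992
β_Ulmer = 0.01000 / 0.01974 = 0.5066
β_Ellery = 0.03049 / 0.01974 = 1.5446
β_P = Σ w_i β_i = 0.15×0.5623 + 0.06×2.0805 + 0.21×2.1408 + 0.14×1.3992 + 0.22×0.5066 + 0.22×1.5446 = 1.3059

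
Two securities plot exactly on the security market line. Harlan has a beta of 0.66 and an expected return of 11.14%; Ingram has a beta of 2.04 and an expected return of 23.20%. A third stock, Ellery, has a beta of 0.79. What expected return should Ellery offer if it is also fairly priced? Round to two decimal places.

12.28%

MRP (SML slope) = (23.20% − 11.14%) / (2.04 − 0.66) = 12.06% / 1.38 = 8.7391%
R_f (intercept) = 11.14% − 0.66 × 8.7391% = 5.3722%
E(R_Ellery) = R_f + β × MRP = 5.3722% + 0.79 × 8.7391% = 12.28%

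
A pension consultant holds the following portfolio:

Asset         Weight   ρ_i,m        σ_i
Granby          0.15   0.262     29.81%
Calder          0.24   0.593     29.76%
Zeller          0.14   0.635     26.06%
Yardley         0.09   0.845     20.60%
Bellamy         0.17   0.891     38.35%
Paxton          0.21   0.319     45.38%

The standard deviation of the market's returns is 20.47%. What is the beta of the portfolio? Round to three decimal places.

0.886

β_Granby = 0.262 × 29.81% / 20.47% = 0.3815
β_Calder = 0.593 × 29.76% / 20.47% = 0.8621
β_Zeller = 0.635 × 26.06% / 20.47% = 0.8084
β_Yardley = 0.845 × 20.60% / 20.47% = 0.8504
β_Bellamy = 0.891 × 38.35% / 20.47% = 1.6693
β_Paxton = 0.319 × 45.38% / 20.47% = 0.7072
β_P = Σ w_i β_i = 0.15×0.3815 + 0.24×0.8621 + 0.14×0.8084 + 0.09×0.8504 + 0.17×1.6693 + 0.21×0.7072 = 0.8861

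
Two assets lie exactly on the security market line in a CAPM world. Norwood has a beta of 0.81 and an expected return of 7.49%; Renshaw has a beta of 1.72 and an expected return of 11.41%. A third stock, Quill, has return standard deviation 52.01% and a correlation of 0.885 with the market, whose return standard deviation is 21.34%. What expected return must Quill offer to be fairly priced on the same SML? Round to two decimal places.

MRP = (11.41% − 7.49%) / (1.72 − 0.81) = 4.3077%
R_f = 7.49% − 0.81 × 4.3077% = 4.0008%
β_Quill = ρ·σ_i/σ_m = 0.885 × 52.01 / 21.34 = 2.1569
E(R_Quill) = R_f + β × MRP = 4.0008% + 2.1569 × 4.3077% = 13.29%

13.29%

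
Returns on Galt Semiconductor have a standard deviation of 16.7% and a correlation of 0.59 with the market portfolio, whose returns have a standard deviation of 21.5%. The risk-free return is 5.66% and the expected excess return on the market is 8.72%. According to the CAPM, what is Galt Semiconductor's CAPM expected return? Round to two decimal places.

β = ρ × σ_i / σ_m = 0.59 × 16.7% / 21.5% = 0.4583
E(R) = 5.66% + 0.4583 × 8.72% = 9.66%

9.66%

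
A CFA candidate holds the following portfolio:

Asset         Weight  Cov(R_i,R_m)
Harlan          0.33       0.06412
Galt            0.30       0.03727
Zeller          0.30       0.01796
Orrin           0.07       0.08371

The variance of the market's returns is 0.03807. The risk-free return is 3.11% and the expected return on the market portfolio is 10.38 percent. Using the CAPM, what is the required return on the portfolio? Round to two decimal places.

11.43%

β_Harlan = 0.06412 / 0.03807 = 1.6843
β_Galt = 0.03727 / 0.03807 = 0.9790
β_Zeller = 0.01796 / 0.03807 = 0.4718
β_Orrin = 0.08371 / 0.03807 = 2.1988
β_P = Σ w_i β_i = 0.33×1.6843 + 0.30×0.9790 + 0.30×0.4718 + 0.07×2.1988 = 1.1450
MRP = 10.38% − 3.11% = 7.27%
E(R_P) = R_f + β_P × MRP = 3.11% + 1.1450 × 7.27% = 11.43%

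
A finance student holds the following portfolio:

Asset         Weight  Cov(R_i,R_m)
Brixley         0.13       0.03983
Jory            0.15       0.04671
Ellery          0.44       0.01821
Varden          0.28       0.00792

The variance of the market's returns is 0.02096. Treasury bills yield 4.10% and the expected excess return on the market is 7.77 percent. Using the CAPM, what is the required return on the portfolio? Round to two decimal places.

12.41%

β_Brixley = 0.03983 / 0.02096 = 1.9003
β_Jory = 0.04671 / 0.02096 = 2.2285
β_Ellery = 0.01821 / 0.02096 = 0.8688
β_Varden = 0.00792 / 0.02096 = 0.3779
β_P = Σ w_i β_i = 0.13×1.9003 + 0.15×2.2285 + 0.44×0.8688 + 0.28×0.3779 = 1.0694
E(R_P) = R_f + β_P × MRP = 4.10% + 1.0694 × 7.77% = 12.41%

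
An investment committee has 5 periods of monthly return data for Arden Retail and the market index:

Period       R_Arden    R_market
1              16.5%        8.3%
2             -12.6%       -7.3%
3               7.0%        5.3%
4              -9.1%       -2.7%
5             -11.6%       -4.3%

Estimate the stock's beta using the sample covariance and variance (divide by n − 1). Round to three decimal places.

Mean R_i = (16.5 − 12.6 + 7.0 − 9.1 − 11.6) / 5 = -1.9600%
Mean R_m = (8.3 − 7.3 + 5.3 − 2.7 − 4.3) / 5 = -0.1400%
Σ(R_i − R̄_i)(R_m − R̄_m) = 339.1080  ⇒  Cov = 339.1080 / 4 = 84.7770
Σ(R_m − R̄_m)² = 175.9520  ⇒  Var(R_m) = 175.9520 / 4 = 43.9880
β = Cov / Var(R_m) = 84.7770 / 43.9880 = 1.9273

1.927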